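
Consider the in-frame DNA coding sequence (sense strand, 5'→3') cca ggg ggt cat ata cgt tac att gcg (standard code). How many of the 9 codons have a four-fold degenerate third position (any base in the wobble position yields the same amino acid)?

Codon 1 CCA (Pro): third position 4-fold.
Codon 2 GGG (Gly): third position 4-fold.
Codon 3 GGT (Gly): third position 4-fold.
Codon 4 CAT (His): third position 2-fold.
Codon 5 ATA (Ile): third position 3-fold.
Codon 6 CGT (Arg): third position 4-fold.
Codon 7 TAC (Tyr): third position 2-fold.
Codon 8 ATT (Ile): third position 3-fold.
Codon 9 GCG (Ala): third position 4-fold.
Four-fold degenerate third positions: 5.

5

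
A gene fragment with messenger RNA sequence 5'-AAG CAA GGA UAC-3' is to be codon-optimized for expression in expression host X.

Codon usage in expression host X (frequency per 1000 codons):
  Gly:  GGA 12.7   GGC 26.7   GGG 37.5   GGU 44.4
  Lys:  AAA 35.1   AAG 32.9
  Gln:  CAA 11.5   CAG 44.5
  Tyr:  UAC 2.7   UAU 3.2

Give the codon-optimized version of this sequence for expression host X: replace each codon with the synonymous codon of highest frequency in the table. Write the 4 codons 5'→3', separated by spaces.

AAA CAG GGU UAU

Codon 1 (Lys): best is AAA at 35.1.
Codon 2 (Gln): best is CAG at 44.5.
Codon 3 (Gly): best is GGU at 44.4.
Codon 4 (Tyr): best is UAU at 3.2.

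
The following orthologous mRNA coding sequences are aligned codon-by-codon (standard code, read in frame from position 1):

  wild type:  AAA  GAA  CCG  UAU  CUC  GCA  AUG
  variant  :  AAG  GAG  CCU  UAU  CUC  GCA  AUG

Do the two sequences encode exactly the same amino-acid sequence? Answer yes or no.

yes

Codon 1: AAA Lys / AAG Lys — synonymous.
Codon 2: GAA Glu / GAG Glu — synonymous.
Codon 3: CCG Pro / CCU Pro — synonymous.
Codon 4: UAU Tyr / UAU Tyr — identical.
Codon 5: CUC Leu / CUC Leu — identical.
Codon 6: GCA Ala / GCA Ala — identical.
Codon 7: AUG Met / AUG Met — identical.
Nonsynonymous differences: 0 → same protein.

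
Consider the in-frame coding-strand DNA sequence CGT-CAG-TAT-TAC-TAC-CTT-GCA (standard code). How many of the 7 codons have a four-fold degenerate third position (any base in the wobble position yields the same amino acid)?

Codon 1 CGT (Arg): third position 4-fold.
Codon 2 CAG (Gln): third position 2-fold.
Codon 3 TAT (Tyr): third position 2-fold.
Codon 4 TAC (Tyr): third position 2-fold.
Codon 5 TAC (Tyr): third position 2-fold.
Codon 6 CTT (Leu): third position 4-fold.
Codon 7 GCA (Ala): third position 4-fold.
Four-fold degenerate third positions: 3.

3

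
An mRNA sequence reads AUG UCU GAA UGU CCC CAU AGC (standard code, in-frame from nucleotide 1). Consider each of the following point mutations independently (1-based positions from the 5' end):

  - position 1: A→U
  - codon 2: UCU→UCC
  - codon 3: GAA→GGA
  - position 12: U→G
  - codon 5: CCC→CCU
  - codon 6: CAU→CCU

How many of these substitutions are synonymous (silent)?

2

Codon 1: AUG (Met) → UUG (Leu) — missense.
Codon 2: UCU (Ser) → UCC (Ser) — synonymous.
Codon 3: GAA (Glu) → GGA (Gly) — missense.
Codon 4: UGU (Cys) → UGG (Trp) — missense.
Codon 5: CCC (Pro) → CCU (Pro) — synonymous.
Codon 6: CAU (His) → CCU (Pro) — missense.
Synonymous: 2 of 6.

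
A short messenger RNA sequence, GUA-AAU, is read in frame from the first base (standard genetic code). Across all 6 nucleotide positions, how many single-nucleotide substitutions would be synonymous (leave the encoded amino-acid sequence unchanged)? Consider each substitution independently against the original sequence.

Codon 1 (GUA, Val): 3 synonymous substitutions.
Codon 2 (AAU, Asn): 1 synonymous substitution.
Total: 3 + 1 = 4.

4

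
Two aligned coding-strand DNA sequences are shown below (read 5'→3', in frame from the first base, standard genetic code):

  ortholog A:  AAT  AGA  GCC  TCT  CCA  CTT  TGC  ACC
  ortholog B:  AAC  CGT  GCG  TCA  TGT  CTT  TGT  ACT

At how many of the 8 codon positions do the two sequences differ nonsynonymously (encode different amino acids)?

1

Codon 1: AAT Asn / AAC Asn — synonymous.
Codon 2: AGA Arg / CGT Arg — synonymous.
Codon 3: GCC Ala / GCG Ala — synonymous.
Codon 4: TCT Ser / TCA Ser — synonymous.
Codon 5: CCA Pro / TGT Cys — nonsynonymous.
Codon 6: CTT Leu / CTT Leu — identical.
Codon 7: TGC Cys / TGT Cys — synonymous.
Codon 8: ACC Thr / ACT Thr — synonymous.
Nonsynonymous differences: 1.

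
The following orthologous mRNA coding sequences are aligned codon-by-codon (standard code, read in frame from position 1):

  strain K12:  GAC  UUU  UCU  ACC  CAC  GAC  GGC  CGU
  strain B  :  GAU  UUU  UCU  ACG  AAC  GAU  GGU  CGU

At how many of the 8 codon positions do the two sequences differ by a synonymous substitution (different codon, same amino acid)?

Codon 1: GAC Asp / GAU Asp — synonymous.
Codon 2: UUU Phe / UUU Phe — identical.
Codon 3: UCU Ser / UCU Ser — identical.
Codon 4: ACC Thr / ACG Thr — synonymous.
Codon 5: CAC His / AAC Asn — nonsynonymous.
Codon 6: GAC Asp / GAU Asp — synonymous.
Codon 7: GGC Gly / GGU Gly — synonymous.
Codon 8: CGU Arg / CGU Arg — identical.
Synonymous differences: 4.

4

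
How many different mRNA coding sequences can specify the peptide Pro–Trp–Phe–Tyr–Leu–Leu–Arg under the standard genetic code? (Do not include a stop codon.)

3456

Pro: 4 codons.
Trp: 1 codon.
Phe: 2 codons.
Tyr: 2 codons.
Leu: 6 codons.
Leu: 6 codons.
Arg: 6 codons.
4 × 1 × 2 × 2 × 6 × 6 × 6 = 3456.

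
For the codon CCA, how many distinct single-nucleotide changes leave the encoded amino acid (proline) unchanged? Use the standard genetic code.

Position 1: none → 0 synonymous.
Position 2: none → 0 synonymous.
Position 3: CCU, CCC, CCG → 3 synonymous.
Total: 0 + 0 + 3 = 3.

3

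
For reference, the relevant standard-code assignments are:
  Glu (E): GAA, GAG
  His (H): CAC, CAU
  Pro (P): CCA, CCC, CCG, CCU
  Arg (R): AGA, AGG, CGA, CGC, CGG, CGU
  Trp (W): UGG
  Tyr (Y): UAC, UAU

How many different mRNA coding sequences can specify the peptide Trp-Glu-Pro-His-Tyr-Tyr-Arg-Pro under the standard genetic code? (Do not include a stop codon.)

Trp: 1 codon.
Glu: 2 codons.
Pro: 4 codons.
His: 2 codons.
Tyr: 2 codons.
Tyr: 2 codons.
Arg: 6 codons.
Pro: 4 codons.
1 × 2 × 4 × 2 × 2 × 2 × 6 × 4 = 1536.

1536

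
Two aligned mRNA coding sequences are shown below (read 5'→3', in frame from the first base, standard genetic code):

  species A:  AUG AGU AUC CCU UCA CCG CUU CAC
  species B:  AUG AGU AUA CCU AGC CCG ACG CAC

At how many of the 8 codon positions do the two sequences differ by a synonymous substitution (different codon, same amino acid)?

2

Codon 1: AUG Met / AUG Met — identical.
Codon 2: AGU Ser / AGU Ser — identical.
Codon 3: AUC Ile / AUA Ile — synonymous.
Codon 4: CCU Pro / CCU Pro — identical.
Codon 5: UCA Ser / AGC Ser — synonymous.
Codon 6: CCG Pro / CCG Pro — identical.
Codon 7: CUU Leu / ACG Thr — nonsynonymous.
Codon 8: CAC His / CAC His — identical.
Synonymous differences: 2.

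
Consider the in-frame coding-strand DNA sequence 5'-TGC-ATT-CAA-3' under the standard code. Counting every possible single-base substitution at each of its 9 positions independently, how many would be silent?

4

Codon 1 (TGC, Cys): 1 synonymous substitution.
Codon 2 (ATT, Ile): 2 synonymous substitutions.
Codon 3 (CAA, Gln): 1 synonymous substitution.
Total: 1 + 2 + 1 = 4.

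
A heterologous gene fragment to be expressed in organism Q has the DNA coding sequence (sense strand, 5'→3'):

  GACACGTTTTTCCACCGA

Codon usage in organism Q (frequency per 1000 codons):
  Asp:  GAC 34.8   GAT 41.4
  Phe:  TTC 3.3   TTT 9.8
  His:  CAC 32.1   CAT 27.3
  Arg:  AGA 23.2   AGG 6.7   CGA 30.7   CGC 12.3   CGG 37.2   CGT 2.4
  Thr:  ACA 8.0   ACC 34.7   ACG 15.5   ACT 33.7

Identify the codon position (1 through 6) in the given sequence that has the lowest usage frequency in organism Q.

4

Codon 1 GAC (Asp): 34.8 per 1000.
Codon 2 ACG (Thr): 15.5 per 1000.
Codon 3 TTT (Phe): 9.8 per 1000.
Codon 4 TTC (Phe): 3.3 per 1000.
Codon 5 CAC (His): 32.1 per 1000.
Codon 6 CGA (Arg): 30.7 per 1000.
Lowest frequency is 3.3 at codon 4.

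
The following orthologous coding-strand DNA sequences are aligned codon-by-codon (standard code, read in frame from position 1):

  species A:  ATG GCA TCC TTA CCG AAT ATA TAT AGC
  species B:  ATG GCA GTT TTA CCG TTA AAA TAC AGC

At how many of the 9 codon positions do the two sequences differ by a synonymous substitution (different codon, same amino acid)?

Codon 1: ATG Met / ATG Met — identical.
Codon 2: GCA Ala / GCA Ala — identical.
Codon 3: TCC Ser / GTT Val — nonsynonymous.
Codon 4: TTA Leu / TTA Leu — identical.
Codon 5: CCG Pro / CCG Pro — identical.
Codon 6: AAT Asn / TTA Leu — nonsynonymous.
Codon 7: ATA Ile / AAA Lys — nonsynonymous.
Codon 8: TAT Tyr / TAC Tyr — synonymous.
Codon 9: AGC Ser / AGC Ser — identical.
Synonymous differences: 1.

1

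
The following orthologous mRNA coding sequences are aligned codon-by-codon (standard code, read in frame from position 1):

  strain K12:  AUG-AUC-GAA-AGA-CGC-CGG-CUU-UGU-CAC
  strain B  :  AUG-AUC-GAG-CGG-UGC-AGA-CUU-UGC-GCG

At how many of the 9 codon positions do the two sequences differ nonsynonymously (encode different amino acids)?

Codon 1: AUG Met / AUG Met — identical.
Codon 2: AUC Ile / AUC Ile — identical.
Codon 3: GAA Glu / GAG Glu — synonymous.
Codon 4: AGA Arg / CGG Arg — synonymous.
Codon 5: CGC Arg / UGC Cys — nonsynonymous.
Codon 6: CGG Arg / AGA Arg — synonymous.
Codon 7: CUU Leu / CUU Leu — identical.
Codon 8: UGU Cys / UGC Cys — synonymous.
Codon 9: CAC His / GCG Ala — nonsynonymous.
Nonsynonymous differences: 2.

2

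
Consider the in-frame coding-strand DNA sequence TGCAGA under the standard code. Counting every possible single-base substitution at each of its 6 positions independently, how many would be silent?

3

Codon 1 (TGC, Cys): 1 synonymous substitution.
Codon 2 (AGA, Arg): 2 synonymous substitutions.
Total: 1 + 2 = 3.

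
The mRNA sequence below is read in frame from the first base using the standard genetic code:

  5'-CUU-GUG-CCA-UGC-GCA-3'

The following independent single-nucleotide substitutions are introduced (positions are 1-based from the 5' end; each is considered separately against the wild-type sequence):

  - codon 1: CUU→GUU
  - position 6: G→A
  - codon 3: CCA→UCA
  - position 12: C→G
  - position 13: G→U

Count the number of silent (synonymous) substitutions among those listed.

1

Codon 1: CUU (Leu) → GUU (Val) — missense.
Codon 2: GUG (Val) → GUA (Val) — synonymous.
Codon 3: CCA (Pro) → UCA (Ser) — missense.
Codon 4: UGC (Cys) → UGG (Trp) — missense.
Codon 5: GCA (Ala) → UCA (Ser) — missense.
Synonymous: 1 of 5.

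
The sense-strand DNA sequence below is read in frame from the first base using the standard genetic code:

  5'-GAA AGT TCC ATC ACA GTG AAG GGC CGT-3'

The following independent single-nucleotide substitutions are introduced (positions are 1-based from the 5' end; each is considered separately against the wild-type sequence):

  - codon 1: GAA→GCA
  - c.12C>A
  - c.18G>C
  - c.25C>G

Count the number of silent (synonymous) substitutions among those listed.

Codon 1: GAA (Glu) → GCA (Ala) — missense.
Codon 4: ATC (Ile) → ATA (Ile) — synonymous.
Codon 6: GTG (Val) → GTC (Val) — synonymous.
Codon 9: CGT (Arg) → GGT (Gly) — missense.
Synonymous: 2 of 4.

2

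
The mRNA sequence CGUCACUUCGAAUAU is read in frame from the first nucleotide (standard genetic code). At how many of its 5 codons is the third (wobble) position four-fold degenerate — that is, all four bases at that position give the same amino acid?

Codon 1 CGU (Arg): third position 4-fold.
Codon 2 CAC (His): third position 2-fold.
Codon 3 UUC (Phe): third position 2-fold.
Codon 4 GAA (Glu): third position 2-fold.
Codon 5 UAU (Tyr): third position 2-fold.
Four-fold degenerate third positions: 1.

1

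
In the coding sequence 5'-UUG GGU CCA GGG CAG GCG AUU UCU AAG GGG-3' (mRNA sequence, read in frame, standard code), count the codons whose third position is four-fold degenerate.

6

Codon 1 UUG (Leu): third position 2-fold.
Codon 2 GGU (Gly): third position 4-fold.
Codon 3 CCA (Pro): third position 4-fold.
Codon 4 GGG (Gly): third position 4-fold.
Codon 5 CAG (Gln): third position 2-fold.
Codon 6 GCG (Ala): third position 4-fold.
Codon 7 AUU (Ile): third position 3-fold.
Codon 8 UCU (Ser): third position 4-fold.
Codon 9 AAG (Lys): third position 2-fold.
Codon 10 GGG (Gly): third position 4-fold.
Four-fold degenerate third positions: 6.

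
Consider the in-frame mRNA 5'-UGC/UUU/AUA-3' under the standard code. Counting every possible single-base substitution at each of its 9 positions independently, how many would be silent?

4

Codon 1 (UGC, Cys): 1 synonymous substitution.
Codon 2 (UUU, Phe): 1 synonymous substitution.
Codon 3 (AUA, Ile): 2 synonymous substitutions.
Total: 1 + 1 + 2 = 4.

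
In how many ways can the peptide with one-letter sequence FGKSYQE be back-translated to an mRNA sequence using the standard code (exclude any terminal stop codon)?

768

Phe: 2 codons.
Gly: 4 codons.
Lys: 2 codons.
Ser: 6 codons.
Tyr: 2 codons.
Gln: 2 codons.
Glu: 2 codons.
2 × 4 × 2 × 6 × 2 × 2 × 2 = 768.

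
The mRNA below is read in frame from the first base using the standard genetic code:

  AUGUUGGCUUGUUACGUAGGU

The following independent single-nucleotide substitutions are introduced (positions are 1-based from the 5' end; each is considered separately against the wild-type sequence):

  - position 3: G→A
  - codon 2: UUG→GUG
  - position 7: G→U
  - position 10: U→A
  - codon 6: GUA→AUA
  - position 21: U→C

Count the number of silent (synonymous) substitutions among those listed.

1

Codon 1: AUG (Met) → AUA (Ile) — missense.
Codon 2: UUG (Leu) → GUG (Val) — missense.
Codon 3: GCU (Ala) → UCU (Ser) — missense.
Codon 4: UGU (Cys) → AGU (Ser) — missense.
Codon 6: GUA (Val) → AUA (Ile) — missense.
Codon 7: GGU (Gly) → GGC (Gly) — synonymous.
Synonymous: 1 of 6.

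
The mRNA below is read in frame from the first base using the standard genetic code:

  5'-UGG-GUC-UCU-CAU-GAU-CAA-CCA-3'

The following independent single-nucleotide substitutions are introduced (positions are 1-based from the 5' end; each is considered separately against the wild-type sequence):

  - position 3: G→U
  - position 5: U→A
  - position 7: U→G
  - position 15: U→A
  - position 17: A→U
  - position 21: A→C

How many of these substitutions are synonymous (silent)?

Codon 1: UGG (Trp) → UGU (Cys) — missense.
Codon 2: GUC (Val) → GAC (Asp) — missense.
Codon 3: UCU (Ser) → GCU (Ala) — missense.
Codon 5: GAU (Asp) → GAA (Glu) — missense.
Codon 6: CAA (Gln) → CUA (Leu) — missense.
Codon 7: CCA (Pro) → CCC (Pro) — synonymous.
Synonymous: 1 of 6.

1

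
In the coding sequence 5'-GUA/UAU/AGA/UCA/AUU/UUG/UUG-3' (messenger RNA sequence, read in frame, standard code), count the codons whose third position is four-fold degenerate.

Codon 1 GUA (Val): third position 4-fold.
Codon 2 UAU (Tyr): third position 2-fold.
Codon 3 AGA (Arg): third position 2-fold.
Codon 4 UCA (Ser): third position 4-fold.
Codon 5 AUU (Ile): third position 3-fold.
Codon 6 UUG (Leu): third position 2-fold.
Codon 7 UUG (Leu): third position 2-fold.
Four-fold degenerate third positions: 2.

2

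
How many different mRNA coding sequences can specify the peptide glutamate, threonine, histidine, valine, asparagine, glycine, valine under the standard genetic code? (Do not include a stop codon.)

Glu: 2 codons.
Thr: 4 codons.
His: 2 codons.
Val: 4 codons.
Asn: 2 codons.
Gly: 4 codons.
Val: 4 codons.
2 × 4 × 2 × 4 × 2 × 4 × 4 = 2048.

2048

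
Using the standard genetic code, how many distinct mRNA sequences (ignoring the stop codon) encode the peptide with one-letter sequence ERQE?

48

Glu: 2 codons.
Arg: 6 codons.
Gln: 2 codons.
Glu: 2 codons.
2 × 6 × 2 × 2 = 48.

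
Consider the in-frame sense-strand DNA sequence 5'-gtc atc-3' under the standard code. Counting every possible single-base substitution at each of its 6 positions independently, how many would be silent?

5

Codon 1 (GTC, Val): 3 synonymous substitutions.
Codon 2 (ATC, Ile): 2 synonymous substitutions.
Total: 3 + 2 = 5.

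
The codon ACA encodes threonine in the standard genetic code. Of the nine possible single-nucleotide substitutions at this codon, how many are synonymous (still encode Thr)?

3

Position 1: none → 0 synonymous.
Position 2: none → 0 synonymous.
Position 3: ACU, ACC, ACG → 3 synonymous.
Total: 0 + 0 + 3 = 3.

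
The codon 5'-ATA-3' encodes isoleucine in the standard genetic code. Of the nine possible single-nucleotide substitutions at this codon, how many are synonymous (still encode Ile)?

Position 1: none → 0 synonymous.
Position 2: none → 0 synonymous.
Position 3: ATT, ATC → 2 synonymous.
Total: 0 + 0 + 2 = 2.

2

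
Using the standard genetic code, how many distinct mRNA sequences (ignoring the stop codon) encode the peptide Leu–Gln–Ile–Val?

Leu: 6 codons.
Gln: 2 codons.
Ile: 3 codons.
Val: 4 codons.
6 × 2 × 3 × 4 = 144.

144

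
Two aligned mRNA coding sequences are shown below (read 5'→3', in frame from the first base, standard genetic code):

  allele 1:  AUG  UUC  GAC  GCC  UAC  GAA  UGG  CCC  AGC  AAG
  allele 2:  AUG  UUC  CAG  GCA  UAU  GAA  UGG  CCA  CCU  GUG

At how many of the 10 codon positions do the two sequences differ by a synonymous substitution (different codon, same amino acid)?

3

Codon 1: AUG Met / AUG Met — identical.
Codon 2: UUC Phe / UUC Phe — identical.
Codon 3: GAC Asp / CAG Gln — nonsynonymous.
Codon 4: GCC Ala / GCA Ala — synonymous.
Codon 5: UAC Tyr / UAU Tyr — synonymous.
Codon 6: GAA Glu / GAA Glu — identical.
Codon 7: UGG Trp / UGG Trp — identical.
Codon 8: CCC Pro / CCA Pro — synonymous.
Codon 9: AGC Ser / CCU Pro — nonsynonymous.
Codon 10: AAG Lys / GUG Val — nonsynonymous.
Synonymous differences: 3.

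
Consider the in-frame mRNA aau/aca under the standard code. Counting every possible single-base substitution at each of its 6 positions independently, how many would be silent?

4

Codon 1 (AAU, Asn): 1 synonymous substitution.
Codon 2 (ACA, Thr): 3 synonymous substitutions.
Total: 1 + 3 = 4.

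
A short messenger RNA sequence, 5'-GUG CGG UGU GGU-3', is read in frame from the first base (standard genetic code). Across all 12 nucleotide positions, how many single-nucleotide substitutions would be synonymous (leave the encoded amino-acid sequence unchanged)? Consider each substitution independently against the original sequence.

Codon 1 (GUG, Val): 3 synonymous substitutions.
Codon 2 (CGG, Arg): 4 synonymous substitutions.
Codon 3 (UGU, Cys): 1 synonymous substitution.
Codon 4 (GGU, Gly): 3 synonymous substitutions.
Total: 3 + 4 + 1 + 3 = 11.

11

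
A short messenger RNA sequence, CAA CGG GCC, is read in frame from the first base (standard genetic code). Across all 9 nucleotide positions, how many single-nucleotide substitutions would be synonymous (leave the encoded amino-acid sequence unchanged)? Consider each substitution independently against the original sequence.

8

Codon 1 (CAA, Gln): 1 synonymous substitution.
Codon 2 (CGG, Arg): 4 synonymous substitutions.
Codon 3 (GCC, Ala): 3 synonymous substitutions.
Total: 1 + 4 + 3 = 8.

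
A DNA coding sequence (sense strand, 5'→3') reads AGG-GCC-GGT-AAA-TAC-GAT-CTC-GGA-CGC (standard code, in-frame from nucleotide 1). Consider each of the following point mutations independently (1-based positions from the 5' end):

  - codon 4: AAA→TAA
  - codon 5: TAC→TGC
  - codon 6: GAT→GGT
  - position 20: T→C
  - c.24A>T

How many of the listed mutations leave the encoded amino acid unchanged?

Codon 4: AAA (Lys) → TAA (Stop) — nonsense.
Codon 5: TAC (Tyr) → TGC (Cys) — missense.
Codon 6: GAT (Asp) → GGT (Gly) — missense.
Codon 7: CTC (Leu) → CCC (Pro) — missense.
Codon 8: GGA (Gly) → GGT (Gly) — synonymous.
Synonymous: 1 of 5.

1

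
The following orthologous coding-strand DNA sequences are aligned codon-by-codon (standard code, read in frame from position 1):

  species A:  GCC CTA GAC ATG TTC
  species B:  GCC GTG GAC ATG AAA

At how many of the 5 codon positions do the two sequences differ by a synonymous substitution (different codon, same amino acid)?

0

Codon 1: GCC Ala / GCC Ala — identical.
Codon 2: CTA Leu / GTG Val — nonsynonymous.
Codon 3: GAC Asp / GAC Asp — identical.
Codon 4: ATG Met / ATG Met — identical.
Codon 5: TTC Phe / AAA Lys — nonsynonymous.
Synonymous differences: 0.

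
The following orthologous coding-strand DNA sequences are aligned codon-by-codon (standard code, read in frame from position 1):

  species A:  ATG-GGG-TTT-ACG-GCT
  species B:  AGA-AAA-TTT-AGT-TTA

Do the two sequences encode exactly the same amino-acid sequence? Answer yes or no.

Codon 1: ATG Met / AGA Arg — nonsynonymous.
Codon 2: GGG Gly / AAA Lys — nonsynonymous.
Codon 3: TTT Phe / TTT Phe — identical.
Codon 4: ACG Thr / AGT Ser — nonsynonymous.
Codon 5: GCT Ala / TTA Leu — nonsynonymous.
Nonsynonymous differences: 4 → different protein.

no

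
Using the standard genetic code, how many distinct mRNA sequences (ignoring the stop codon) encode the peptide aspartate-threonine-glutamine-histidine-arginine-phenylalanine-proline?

1536

Asp: 2 codons.
Thr: 4 codons.
Gln: 2 codons.
His: 2 codons.
Arg: 6 codons.
Phe: 2 codons.
Pro: 4 codons.
2 × 4 × 2 × 2 × 6 × 2 × 4 = 1536.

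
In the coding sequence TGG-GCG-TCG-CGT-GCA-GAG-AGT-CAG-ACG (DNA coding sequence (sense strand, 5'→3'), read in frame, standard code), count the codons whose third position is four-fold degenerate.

5

Codon 1 TGG (Trp): third position 1-fold.
Codon 2 GCG (Ala): third position 4-fold.
Codon 3 TCG (Ser): third position 4-fold.
Codon 4 CGT (Arg): third position 4-fold.
Codon 5 GCA (Ala): third position 4-fold.
Codon 6 GAG (Glu): third position 2-fold.
Codon 7 AGT (Ser): third position 2-fold.
Codon 8 CAG (Gln): third position 2-fold.
Codon 9 ACG (Thr): third position 4-fold.
Four-fold degenerate third positions: 5.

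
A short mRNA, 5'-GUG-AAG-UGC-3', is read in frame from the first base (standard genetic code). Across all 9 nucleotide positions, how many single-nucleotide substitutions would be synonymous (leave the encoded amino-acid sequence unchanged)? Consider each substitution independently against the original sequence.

5

Codon 1 (GUG, Val): 3 synonymous substitutions.
Codon 2 (AAG, Lys): 1 synonymous substitution.
Codon 3 (UGC, Cys): 1 synonymous substitution.
Total: 3 + 1 + 1 = 5.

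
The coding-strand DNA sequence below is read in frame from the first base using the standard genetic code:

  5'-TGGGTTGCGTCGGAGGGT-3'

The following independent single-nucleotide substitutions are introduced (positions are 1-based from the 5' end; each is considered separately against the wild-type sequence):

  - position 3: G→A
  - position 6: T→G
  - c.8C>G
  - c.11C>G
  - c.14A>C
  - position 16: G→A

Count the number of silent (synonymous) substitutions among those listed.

1

Codon 1: TGG (Trp) → TGA (Stop) — nonsense.
Codon 2: GTT (Val) → GTG (Val) — synonymous.
Codon 3: GCG (Ala) → GGG (Gly) — missense.
Codon 4: TCG (Ser) → TGG (Trp) — missense.
Codon 5: GAG (Glu) → GCG (Ala) — missense.
Codon 6: GGT (Gly) → AGT (Ser) — missense.
Synonymous: 1 of 6.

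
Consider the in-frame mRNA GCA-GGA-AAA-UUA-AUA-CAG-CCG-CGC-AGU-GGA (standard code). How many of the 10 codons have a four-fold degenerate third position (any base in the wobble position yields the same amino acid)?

5

Codon 1 GCA (Ala): third position 4-fold.
Codon 2 GGA (Gly): third position 4-fold.
Codon 3 AAA (Lys): third position 2-fold.
Codon 4 UUA (Leu): third position 2-fold.
Codon 5 AUA (Ile): third position 3-fold.
Codon 6 CAG (Gln): third position 2-fold.
Codon 7 CCG (Pro): third position 4-fold.
Codon 8 CGC (Arg): third position 4-fold.
Codon 9 AGU (Ser): third position 2-fold.
Codon 10 GGA (Gly): third position 4-fold.
Four-fold degenerate third positions: 5.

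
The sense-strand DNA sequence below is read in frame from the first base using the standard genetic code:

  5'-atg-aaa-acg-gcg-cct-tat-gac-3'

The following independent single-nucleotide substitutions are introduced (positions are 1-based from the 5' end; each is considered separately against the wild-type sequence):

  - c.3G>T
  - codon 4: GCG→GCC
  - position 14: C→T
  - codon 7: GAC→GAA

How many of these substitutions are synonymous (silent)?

1

Codon 1: ATG (Met) → ATT (Ile) — missense.
Codon 4: GCG (Ala) → GCC (Ala) — synonymous.
Codon 5: CCT (Pro) → CTT (Leu) — missense.
Codon 7: GAC (Asp) → GAA (Glu) — missense.
Synonymous: 1 of 4.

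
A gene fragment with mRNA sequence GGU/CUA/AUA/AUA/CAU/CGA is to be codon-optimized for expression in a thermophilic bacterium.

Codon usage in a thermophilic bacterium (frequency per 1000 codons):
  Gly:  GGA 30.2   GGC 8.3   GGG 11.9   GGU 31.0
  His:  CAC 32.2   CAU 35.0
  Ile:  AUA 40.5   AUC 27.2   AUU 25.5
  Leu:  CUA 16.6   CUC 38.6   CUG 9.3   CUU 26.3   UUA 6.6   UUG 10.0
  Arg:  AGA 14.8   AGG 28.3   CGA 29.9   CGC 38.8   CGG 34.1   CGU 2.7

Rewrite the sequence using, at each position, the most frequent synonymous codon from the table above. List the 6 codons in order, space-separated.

GGU CUC AUA AUA CAU CGC

Codon 1 (Gly): best is GGU at 31.0.
Codon 2 (Leu): best is CUC at 38.6.
Codon 3 (Ile): best is AUA at 40.5.
Codon 4 (Ile): best is AUA at 40.5.
Codon 5 (His): best is CAU at 35.0.
Codon 6 (Arg): best is CGC at 38.8.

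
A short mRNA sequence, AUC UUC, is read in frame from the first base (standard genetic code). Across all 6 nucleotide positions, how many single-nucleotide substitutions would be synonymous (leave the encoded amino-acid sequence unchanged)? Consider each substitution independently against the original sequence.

3

Codon 1 (AUC, Ile): 2 synonymous substitutions.
Codon 2 (UUC, Phe): 1 synonymous substitution.
Total: 2 + 1 = 3.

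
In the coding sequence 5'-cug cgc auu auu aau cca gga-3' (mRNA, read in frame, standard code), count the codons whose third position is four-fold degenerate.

Codon 1 CUG (Leu): third position 4-fold.
Codon 2 CGC (Arg): third position 4-fold.
Codon 3 AUU (Ile): third position 3-fold.
Codon 4 AUU (Ile): third position 3-fold.
Codon 5 AAU (Asn): third position 2-fold.
Codon 6 CCA (Pro): third position 4-fold.
Codon 7 GGA (Gly): third position 4-fold.
Four-fold degenerate third positions: 4.

4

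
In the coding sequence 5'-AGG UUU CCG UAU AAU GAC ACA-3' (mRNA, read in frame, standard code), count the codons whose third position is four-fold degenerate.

Codon 1 AGG (Arg): third position 2-fold.
Codon 2 UUU (Phe): third position 2-fold.
Codon 3 CCG (Pro): third position 4-fold.
Codon 4 UAU (Tyr): third position 2-fold.
Codon 5 AAU (Asn): third position 2-fold.
Codon 6 GAC (Asp): third position 2-fold.
Codon 7 ACA (Thr): third position 4-fold.
Four-fold degenerate third positions: 2.

2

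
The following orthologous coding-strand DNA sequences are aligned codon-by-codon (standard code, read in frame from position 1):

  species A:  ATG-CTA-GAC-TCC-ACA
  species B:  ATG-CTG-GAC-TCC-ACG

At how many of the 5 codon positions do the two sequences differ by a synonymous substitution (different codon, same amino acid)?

Codon 1: ATG Met / ATG Met — identical.
Codon 2: CTA Leu / CTG Leu — synonymous.
Codon 3: GAC Asp / GAC Asp — identical.
Codon 4: TCC Ser / TCC Ser — identical.
Codon 5: ACA Thr / ACG Thr — synonymous.
Synonymous differences: 2.

2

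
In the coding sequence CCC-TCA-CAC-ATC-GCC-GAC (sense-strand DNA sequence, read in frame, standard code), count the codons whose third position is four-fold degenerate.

3

Codon 1 CCC (Pro): third position 4-fold.
Codon 2 TCA (Ser): third position 4-fold.
Codon 3 CAC (His): third position 2-fold.
Codon 4 ATC (Ile): third position 3-fold.
Codon 5 GCC (Ala): third position 4-fold.
Codon 6 GAC (Asp): third position 2-fold.
Four-fold degenerate third positions: 3.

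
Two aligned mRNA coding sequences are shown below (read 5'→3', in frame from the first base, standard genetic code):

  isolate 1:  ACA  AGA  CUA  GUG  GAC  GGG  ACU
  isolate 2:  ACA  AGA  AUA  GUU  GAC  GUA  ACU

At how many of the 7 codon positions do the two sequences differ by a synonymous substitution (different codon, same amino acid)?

Codon 1: ACA Thr / ACA Thr — identical.
Codon 2: AGA Arg / AGA Arg — identical.
Codon 3: CUA Leu / AUA Ile — nonsynonymous.
Codon 4: GUG Val / GUU Val — synonymous.
Codon 5: GAC Asp / GAC Asp — identical.
Codon 6: GGG Gly / GUA Val — nonsynonymous.
Codon 7: ACU Thr / ACU Thr — identical.
Synonymous differences: 1.

1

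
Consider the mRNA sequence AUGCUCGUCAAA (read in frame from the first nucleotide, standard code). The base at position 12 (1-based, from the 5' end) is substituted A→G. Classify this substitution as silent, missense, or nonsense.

silent

Position 12 falls in codon 4: AAA → Lys.
After the substitution the codon is AAG → Lys.
Both encode Lys, so the change is synonymous.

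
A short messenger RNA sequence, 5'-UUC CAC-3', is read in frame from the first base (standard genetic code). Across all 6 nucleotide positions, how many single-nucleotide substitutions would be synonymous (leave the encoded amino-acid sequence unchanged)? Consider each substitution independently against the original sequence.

Codon 1 (UUC, Phe): 1 synonymous substitution.
Codon 2 (CAC, His): 1 synonymous substitution.
Total: 1 + 1 = 2.

2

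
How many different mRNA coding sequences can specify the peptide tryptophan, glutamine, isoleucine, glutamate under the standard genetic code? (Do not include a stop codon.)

Trp: 1 codon.
Gln: 2 codons.
Ile: 3 codons.
Glu: 2 codons.
1 × 2 × 3 × 2 = 12.

12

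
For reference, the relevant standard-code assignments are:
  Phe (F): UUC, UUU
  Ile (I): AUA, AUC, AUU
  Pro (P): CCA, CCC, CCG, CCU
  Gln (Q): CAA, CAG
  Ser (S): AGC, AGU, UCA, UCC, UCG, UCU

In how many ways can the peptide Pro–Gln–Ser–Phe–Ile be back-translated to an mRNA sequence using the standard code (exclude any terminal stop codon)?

288

Pro: 4 codons.
Gln: 2 codons.
Ser: 6 codons.
Phe: 2 codons.
Ile: 3 codons.
4 × 2 × 6 × 2 × 3 = 288.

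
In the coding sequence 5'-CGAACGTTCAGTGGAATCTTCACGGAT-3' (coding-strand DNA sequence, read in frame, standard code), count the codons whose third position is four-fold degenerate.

4

Codon 1 CGA (Arg): third position 4-fold.
Codon 2 ACG (Thr): third position 4-fold.
Codon 3 TTC (Phe): third position 2-fold.
Codon 4 AGT (Ser): third position 2-fold.
Codon 5 GGA (Gly): third position 4-fold.
Codon 6 ATC (Ile): third position 3-fold.
Codon 7 TTC (Phe): third position 2-fold.
Codon 8 ACG (Thr): third position 4-fold.
Codon 9 GAT (Asp): third position 2-fold.
Four-fold degenerate third positions: 4.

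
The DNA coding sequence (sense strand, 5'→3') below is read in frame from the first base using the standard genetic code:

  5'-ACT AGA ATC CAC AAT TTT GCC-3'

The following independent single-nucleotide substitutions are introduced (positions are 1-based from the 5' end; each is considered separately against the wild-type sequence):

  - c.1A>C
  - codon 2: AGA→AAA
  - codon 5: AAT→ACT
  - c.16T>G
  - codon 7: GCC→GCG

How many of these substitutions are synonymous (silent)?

1

Codon 1: ACT (Thr) → CCT (Pro) — missense.
Codon 2: AGA (Arg) → AAA (Lys) — missense.
Codon 5: AAT (Asn) → ACT (Thr) — missense.
Codon 6: TTT (Phe) → GTT (Val) — missense.
Codon 7: GCC (Ala) → GCG (Ala) — synonymous.
Synonymous: 1 of 5.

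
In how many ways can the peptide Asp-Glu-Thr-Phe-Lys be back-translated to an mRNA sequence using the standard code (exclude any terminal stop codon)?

64

Asp: 2 codons.
Glu: 2 codons.
Thr: 4 codons.
Phe: 2 codons.
Lys: 2 codons.
2 × 2 × 4 × 2 × 2 = 64.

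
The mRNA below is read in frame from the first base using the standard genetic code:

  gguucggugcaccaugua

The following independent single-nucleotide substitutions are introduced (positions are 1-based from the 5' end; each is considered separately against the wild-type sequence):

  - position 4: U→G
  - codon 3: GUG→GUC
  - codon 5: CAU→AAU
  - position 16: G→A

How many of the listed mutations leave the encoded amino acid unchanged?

Codon 2: UCG (Ser) → GCG (Ala) — missense.
Codon 3: GUG (Val) → GUC (Val) — synonymous.
Codon 5: CAU (His) → AAU (Asn) — missense.
Codon 6: GUA (Val) → AUA (Ile) — missense.
Synonymous: 1 of 4.

1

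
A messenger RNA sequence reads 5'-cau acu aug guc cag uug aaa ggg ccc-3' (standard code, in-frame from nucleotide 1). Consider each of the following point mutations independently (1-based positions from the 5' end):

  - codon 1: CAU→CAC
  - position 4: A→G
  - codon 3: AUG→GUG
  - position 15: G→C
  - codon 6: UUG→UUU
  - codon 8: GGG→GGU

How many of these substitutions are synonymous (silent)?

2

Codon 1: CAU (His) → CAC (His) — synonymous.
Codon 2: ACU (Thr) → GCU (Ala) — missense.
Codon 3: AUG (Met) → GUG (Val) — missense.
Codon 5: CAG (Gln) → CAC (His) — missense.
Codon 6: UUG (Leu) → UUU (Phe) — missense.
Codon 8: GGG (Gly) → GGU (Gly) — synonymous.
Synonymous: 2 of 6.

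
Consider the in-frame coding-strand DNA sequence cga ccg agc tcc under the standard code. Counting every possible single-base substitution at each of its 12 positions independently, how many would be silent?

11

Codon 1 (CGA, Arg): 4 synonymous substitutions.
Codon 2 (CCG, Pro): 3 synonymous substitutions.
Codon 3 (AGC, Ser): 1 synonymous substitution.
Codon 4 (TCC, Ser): 3 synonymous substitutions.
Total: 4 + 3 + 1 + 3 = 11.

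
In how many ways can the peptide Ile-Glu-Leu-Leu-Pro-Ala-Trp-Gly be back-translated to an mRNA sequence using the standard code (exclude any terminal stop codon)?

Ile: 3 codons.
Glu: 2 codons.
Leu: 6 codons.
Leu: 6 codons.
Pro: 4 codons.
Ala: 4 codons.
Trp: 1 codon.
Gly: 4 codons.
3 × 2 × 6 × 6 × 4 × 4 × 1 × 4 = 13824.

13824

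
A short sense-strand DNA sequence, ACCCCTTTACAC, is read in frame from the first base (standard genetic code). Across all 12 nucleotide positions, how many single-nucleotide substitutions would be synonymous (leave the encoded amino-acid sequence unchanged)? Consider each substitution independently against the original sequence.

9

Codon 1 (ACC, Thr): 3 synonymous substitutions.
Codon 2 (CCT, Pro): 3 synonymous substitutions.
Codon 3 (TTA, Leu): 2 synonymous substitutions.
Codon 4 (CAC, His): 1 synonymous substitution.
Total: 3 + 3 + 2 + 1 = 9.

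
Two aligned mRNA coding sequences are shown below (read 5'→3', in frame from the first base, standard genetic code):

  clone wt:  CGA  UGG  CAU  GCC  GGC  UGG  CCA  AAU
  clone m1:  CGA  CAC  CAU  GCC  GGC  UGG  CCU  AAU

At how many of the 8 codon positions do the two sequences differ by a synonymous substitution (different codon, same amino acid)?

Codon 1: CGA Arg / CGA Arg — identical.
Codon 2: UGG Trp / CAC His — nonsynonymous.
Codon 3: CAU His / CAU His — identical.
Codon 4: GCC Ala / GCC Ala — identical.
Codon 5: GGC Gly / GGC Gly — identical.
Codon 6: UGG Trp / UGG Trp — identical.
Codon 7: CCA Pro / CCU Pro — synonymous.
Codon 8: AAU Asn / AAU Asn — identical.
Synonymous differences: 1.

1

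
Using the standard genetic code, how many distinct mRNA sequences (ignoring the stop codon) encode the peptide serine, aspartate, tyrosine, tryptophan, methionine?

Ser: 6 codons.
Asp: 2 codons.
Tyr: 2 codons.
Trp: 1 codon.
Met: 1 codon.
6 × 2 × 2 × 1 × 1 = 24.

24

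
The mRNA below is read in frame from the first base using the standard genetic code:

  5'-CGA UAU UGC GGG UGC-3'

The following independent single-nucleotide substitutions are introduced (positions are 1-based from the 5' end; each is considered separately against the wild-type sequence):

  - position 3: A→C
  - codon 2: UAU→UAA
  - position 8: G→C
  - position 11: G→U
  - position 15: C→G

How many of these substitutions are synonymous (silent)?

1

Codon 1: CGA (Arg) → CGC (Arg) — synonymous.
Codon 2: UAU (Tyr) → UAA (Stop) — nonsense.
Codon 3: UGC (Cys) → UCC (Ser) — missense.
Codon 4: GGG (Gly) → GUG (Val) — missense.
Codon 5: UGC (Cys) → UGG (Trp) — missense.
Synonymous: 1 of 5.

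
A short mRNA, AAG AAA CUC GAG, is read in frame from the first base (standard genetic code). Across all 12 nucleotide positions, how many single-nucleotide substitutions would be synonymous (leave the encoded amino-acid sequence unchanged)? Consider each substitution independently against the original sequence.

Codon 1 (AAG, Lys): 1 synonymous substitution.
Codon 2 (AAA, Lys): 1 synonymous substitution.
Codon 3 (CUC, Leu): 3 synonymous substitutions.
Codon 4 (GAG, Glu): 1 synonymous substitution.
Total: 1 + 1 + 3 + 1 = 6.

6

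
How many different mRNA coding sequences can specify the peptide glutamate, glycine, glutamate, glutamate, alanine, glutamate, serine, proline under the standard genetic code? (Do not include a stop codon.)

Glu: 2 codons.
Gly: 4 codons.
Glu: 2 codons.
Glu: 2 codons.
Ala: 4 codons.
Glu: 2 codons.
Ser: 6 codons.
Pro: 4 codons.
2 × 4 × 2 × 2 × 4 × 2 × 6 × 4 = 6144.

6144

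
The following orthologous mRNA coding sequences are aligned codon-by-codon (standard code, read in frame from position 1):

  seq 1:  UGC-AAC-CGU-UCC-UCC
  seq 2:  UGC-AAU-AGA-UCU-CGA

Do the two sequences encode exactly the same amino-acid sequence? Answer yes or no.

no

Codon 1: UGC Cys / UGC Cys — identical.
Codon 2: AAC Asn / AAU Asn — synonymous.
Codon 3: CGU Arg / AGA Arg — synonymous.
Codon 4: UCC Ser / UCU Ser — synonymous.
Codon 5: UCC Ser / CGA Arg — nonsynonymous.
Nonsynonymous differences: 1 → different protein.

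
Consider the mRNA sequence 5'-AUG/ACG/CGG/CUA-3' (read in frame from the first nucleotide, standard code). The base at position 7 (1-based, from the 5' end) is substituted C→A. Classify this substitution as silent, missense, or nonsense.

silent

Position 7 falls in codon 3: CGG → Arg.
After the substitution the codon is AGG → Arg.
Both encode Arg, so the change is synonymous.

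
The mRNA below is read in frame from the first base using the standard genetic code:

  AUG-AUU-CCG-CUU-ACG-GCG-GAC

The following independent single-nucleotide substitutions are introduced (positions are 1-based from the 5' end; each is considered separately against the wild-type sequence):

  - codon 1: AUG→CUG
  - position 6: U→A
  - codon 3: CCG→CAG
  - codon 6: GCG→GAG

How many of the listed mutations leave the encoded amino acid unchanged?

1

Codon 1: AUG (Met) → CUG (Leu) — missense.
Codon 2: AUU (Ile) → AUA (Ile) — synonymous.
Codon 3: CCG (Pro) → CAG (Gln) — missense.
Codon 6: GCG (Ala) → GAG (Glu) — missense.
Synonymous: 1 of 4.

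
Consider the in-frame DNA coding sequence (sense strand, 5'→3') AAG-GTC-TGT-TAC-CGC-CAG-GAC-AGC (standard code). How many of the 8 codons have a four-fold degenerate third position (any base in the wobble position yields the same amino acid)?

2

Codon 1 AAG (Lys): third position 2-fold.
Codon 2 GTC (Val): third position 4-fold.
Codon 3 TGT (Cys): third position 2-fold.
Codon 4 TAC (Tyr): third position 2-fold.
Codon 5 CGC (Arg): third position 4-fold.
Codon 6 CAG (Gln): third position 2-fold.
Codon 7 GAC (Asp): third position 2-fold.
Codon 8 AGC (Ser): third position 2-fold.
Four-fold degenerate third positions: 2.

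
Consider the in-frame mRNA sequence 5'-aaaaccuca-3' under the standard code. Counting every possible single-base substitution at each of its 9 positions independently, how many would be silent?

Codon 1 (AAA, Lys): 1 synonymous substitution.
Codon 2 (ACC, Thr): 3 synonymous substitutions.
Codon 3 (UCA, Ser): 3 synonymous substitutions.
Total: 1 + 3 + 3 = 7.

7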